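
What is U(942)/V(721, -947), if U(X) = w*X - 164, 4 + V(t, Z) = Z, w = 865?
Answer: -814666/951 ≈ -856.64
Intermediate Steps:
V(t, Z) = -4 + Z
U(X) = -164 + 865*X (U(X) = 865*X - 164 = -164 + 865*X)
U(942)/V(721, -947) = (-164 + 865*942)/(-4 - 947) = (-164 + 814830)/(-951) = 814666*(-1/951) = -814666/951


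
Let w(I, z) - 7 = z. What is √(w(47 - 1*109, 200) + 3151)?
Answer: √3358 ≈ 57.948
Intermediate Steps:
w(I, z) = 7 + z
√(w(47 - 1*109, 200) + 3151) = √((7 + 200) + 3151) = √(207 + 3151) = √3358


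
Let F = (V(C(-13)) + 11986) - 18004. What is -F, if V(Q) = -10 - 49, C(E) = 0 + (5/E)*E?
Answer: 6077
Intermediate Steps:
C(E) = 5 (C(E) = 0 + 5 = 5)
V(Q) = -59
F = -6077 (F = (-59 + 11986) - 18004 = 11927 - 18004 = -6077)
-F = -1*(-6077) = 6077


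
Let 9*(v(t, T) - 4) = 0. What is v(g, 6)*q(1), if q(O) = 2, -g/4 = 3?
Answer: 8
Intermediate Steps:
g = -12 (g = -4*3 = -12)
v(t, T) = 4 (v(t, T) = 4 + (⅑)*0 = 4 + 0 = 4)
v(g, 6)*q(1) = 4*2 = 8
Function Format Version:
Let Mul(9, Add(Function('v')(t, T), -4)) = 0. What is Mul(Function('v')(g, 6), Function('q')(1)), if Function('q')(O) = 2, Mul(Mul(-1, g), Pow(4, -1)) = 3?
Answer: 8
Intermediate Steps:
g = -12 (g = Mul(-4, 3) = -12)
Function('v')(t, T) = 4 (Function('v')(t, T) = Add(4, Mul(Rational(1, 9), 0)) = Add(4, 0) = 4)
Mul(Function('v')(g, 6), Function('q')(1)) = Mul(4, 2) = 8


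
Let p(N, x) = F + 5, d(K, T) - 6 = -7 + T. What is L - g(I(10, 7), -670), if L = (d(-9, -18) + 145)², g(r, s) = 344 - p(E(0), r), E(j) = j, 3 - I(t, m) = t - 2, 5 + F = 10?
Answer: 15542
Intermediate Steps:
F = 5 (F = -5 + 10 = 5)
I(t, m) = 5 - t (I(t, m) = 3 - (t - 2) = 3 - (-2 + t) = 3 + (2 - t) = 5 - t)
d(K, T) = -1 + T (d(K, T) = 6 + (-7 + T) = -1 + T)
p(N, x) = 10 (p(N, x) = 5 + 5 = 10)
g(r, s) = 334 (g(r, s) = 344 - 1*10 = 344 - 10 = 334)
L = 15876 (L = ((-1 - 18) + 145)² = (-19 + 145)² = 126² = 15876)
L - g(I(10, 7), -670) = 15876 - 1*334 = 15876 - 334 = 15542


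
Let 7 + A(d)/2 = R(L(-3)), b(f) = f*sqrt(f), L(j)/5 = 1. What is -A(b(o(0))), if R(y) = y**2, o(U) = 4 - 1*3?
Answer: -36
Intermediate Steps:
L(j) = 5 (L(j) = 5*1 = 5)
o(U) = 1 (o(U) = 4 - 3 = 1)
b(f) = f**(3/2)
A(d) = 36 (A(d) = -14 + 2*5**2 = -14 + 2*25 = -14 + 50 = 36)
-A(b(o(0))) = -1*36 = -36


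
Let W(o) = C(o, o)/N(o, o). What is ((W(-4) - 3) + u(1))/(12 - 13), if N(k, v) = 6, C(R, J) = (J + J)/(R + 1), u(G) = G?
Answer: 14/9 ≈ 1.5556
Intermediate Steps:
C(R, J) = 2*J/(1 + R) (C(R, J) = (2*J)/(1 + R) = 2*J/(1 + R))
W(o) = o/(3*(1 + o)) (W(o) = (2*o/(1 + o))/6 = (2*o/(1 + o))*(1/6) = o/(3*(1 + o)))
((W(-4) - 3) + u(1))/(12 - 13) = (((1/3)*(-4)/(1 - 4) - 3) + 1)/(12 - 13) = (((1/3)*(-4)/(-3) - 3) + 1)/(-1) = (((1/3)*(-4)*(-1/3) - 3) + 1)*(-1) = ((4/9 - 3) + 1)*(-1) = (-23/9 + 1)*(-1) = -14/9*(-1) = 14/9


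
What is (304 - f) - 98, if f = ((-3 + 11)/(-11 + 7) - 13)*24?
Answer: 566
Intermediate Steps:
f = -360 (f = (8/(-4) - 13)*24 = (8*(-¼) - 13)*24 = (-2 - 13)*24 = -15*24 = -360)
(304 - f) - 98 = (304 - 1*(-360)) - 98 = (304 + 360) - 98 = 664 - 98 = 566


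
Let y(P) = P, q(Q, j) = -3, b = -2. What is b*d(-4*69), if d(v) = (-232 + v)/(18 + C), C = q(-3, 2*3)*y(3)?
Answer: 1016/9 ≈ 112.89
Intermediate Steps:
C = -9 (C = -3*3 = -9)
d(v) = -232/9 + v/9 (d(v) = (-232 + v)/(18 - 9) = (-232 + v)/9 = (-232 + v)*(1/9) = -232/9 + v/9)
b*d(-4*69) = -2*(-232/9 + (-4*69)/9) = -2*(-232/9 + (1/9)*(-276)) = -2*(-232/9 - 92/3) = -2*(-508/9) = 1016/9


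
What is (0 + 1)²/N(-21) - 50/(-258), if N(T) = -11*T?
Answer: 656/3311 ≈ 0.19813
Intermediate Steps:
(0 + 1)²/N(-21) - 50/(-258) = (0 + 1)²/((-11*(-21))) - 50/(-258) = 1²/231 - 50*(-1/258) = 1*(1/231) + 25/129 = 1/231 + 25/129 = 656/3311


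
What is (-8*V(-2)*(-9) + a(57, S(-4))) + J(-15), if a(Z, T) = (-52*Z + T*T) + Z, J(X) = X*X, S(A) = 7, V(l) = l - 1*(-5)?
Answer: -2417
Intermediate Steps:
V(l) = 5 + l (V(l) = l + 5 = 5 + l)
J(X) = X²
a(Z, T) = T² - 51*Z (a(Z, T) = (-52*Z + T²) + Z = (T² - 52*Z) + Z = T² - 51*Z)
(-8*V(-2)*(-9) + a(57, S(-4))) + J(-15) = (-8*(5 - 2)*(-9) + (7² - 51*57)) + (-15)² = (-8*3*(-9) + (49 - 2907)) + 225 = (-24*(-9) - 2858) + 225 = (216 - 2858) + 225 = -2642 + 225 = -2417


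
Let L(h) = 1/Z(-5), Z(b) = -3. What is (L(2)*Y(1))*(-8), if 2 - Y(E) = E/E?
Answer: 8/3 ≈ 2.6667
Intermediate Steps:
Y(E) = 1 (Y(E) = 2 - E/E = 2 - 1*1 = 2 - 1 = 1)
L(h) = -⅓ (L(h) = 1/(-3) = -⅓)
(L(2)*Y(1))*(-8) = -⅓*1*(-8) = -⅓*(-8) = 8/3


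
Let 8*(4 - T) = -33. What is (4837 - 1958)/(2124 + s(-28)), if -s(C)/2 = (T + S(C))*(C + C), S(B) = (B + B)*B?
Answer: 2879/178650 ≈ 0.016115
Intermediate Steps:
S(B) = 2*B² (S(B) = (2*B)*B = 2*B²)
T = 65/8 (T = 4 - ⅛*(-33) = 4 + 33/8 = 65/8 ≈ 8.1250)
s(C) = -4*C*(65/8 + 2*C²) (s(C) = -2*(65/8 + 2*C²)*(C + C) = -2*(65/8 + 2*C²)*2*C = -4*C*(65/8 + 2*C²))
(4837 - 1958)/(2124 + s(-28)) = (4837 - 1958)/(2124 - ½*(-28)*(65 + 16*(-28)²)) = 2879/(2124 - ½*(-28)*(65 + 16*784)) = 2879/(2124 - ½*(-28)*(65 + 12544)) = 2879/(2124 - ½*(-28)*12609) = 2879/(2124 + 176526) = 2879/178650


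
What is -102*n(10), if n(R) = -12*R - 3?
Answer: 12546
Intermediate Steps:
n(R) = -3 - 12*R
-102*n(10) = -102*(-3 - 12*10) = -102*(-3 - 120) = -102*(-123) = 12546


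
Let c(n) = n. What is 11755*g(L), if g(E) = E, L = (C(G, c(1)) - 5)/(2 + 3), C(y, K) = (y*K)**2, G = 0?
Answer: -11755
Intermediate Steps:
C(y, K) = K**2*y**2 (C(y, K) = (K*y)**2 = K**2*y**2)
L = -1 (L = (1**2*0**2 - 5)/(2 + 3) = (1*0 - 5)/5 = (0 - 5)*(1/5) = -5*1/5 = -1)
11755*g(L) = 11755*(-1) = -11755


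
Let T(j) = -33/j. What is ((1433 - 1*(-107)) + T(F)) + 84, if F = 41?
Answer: 66551/41 ≈ 1623.2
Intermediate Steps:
((1433 - 1*(-107)) + T(F)) + 84 = ((1433 - 1*(-107)) - 33/41) + 84 = ((1433 + 107) - 33*1/41) + 84 = (1540 - 33/41) + 84 = 63107/41 + 84 = 66551/41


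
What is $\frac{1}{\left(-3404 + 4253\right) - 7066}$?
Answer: $- \frac{1}{6217} \approx -0.00016085$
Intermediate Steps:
$\frac{1}{\left(-3404 + 4253\right) - 7066} = \frac{1}{849 - 7066} = \frac{1}{-6217} = - \frac{1}{6217}$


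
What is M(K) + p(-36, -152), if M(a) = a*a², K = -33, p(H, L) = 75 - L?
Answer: -35710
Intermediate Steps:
M(a) = a³
M(K) + p(-36, -152) = (-33)³ + (75 - 1*(-152)) = -35937 + (75 + 152) = -35937 + 227 = -35710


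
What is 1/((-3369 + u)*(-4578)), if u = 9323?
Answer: -1/27257412 ≈ -3.6687e-8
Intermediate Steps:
1/((-3369 + u)*(-4578)) = 1/((-3369 + 9323)*(-4578)) = -1/4578/5954 = (1/5954)*(-1/4578) = -1/27257412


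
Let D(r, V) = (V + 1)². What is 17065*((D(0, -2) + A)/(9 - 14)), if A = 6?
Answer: -23891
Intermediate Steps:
D(r, V) = (1 + V)²
17065*((D(0, -2) + A)/(9 - 14)) = 17065*(((1 - 2)² + 6)/(9 - 14)) = 17065*(((-1)² + 6)/(-5)) = 17065*((1 + 6)*(-⅕)) = 17065*(7*(-⅕)) = 17065*(-7/5) = -23891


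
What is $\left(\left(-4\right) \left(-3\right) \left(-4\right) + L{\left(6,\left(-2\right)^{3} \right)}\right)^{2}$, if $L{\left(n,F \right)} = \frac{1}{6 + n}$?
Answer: $\frac{330625}{144} \approx 2296.0$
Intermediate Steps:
$\left(\left(-4\right) \left(-3\right) \left(-4\right) + L{\left(6,\left(-2\right)^{3} \right)}\right)^{2} = \left(\left(-4\right) \left(-3\right) \left(-4\right) + \frac{1}{6 + 6}\right)^{2} = \left(12 \left(-4\right) + \frac{1}{12}\right)^{2} = \left(-48 + \frac{1}{12}\right)^{2} = \left(- \frac{575}{12}\right)^{2} = \frac{330625}{144}$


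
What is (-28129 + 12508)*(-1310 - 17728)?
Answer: 297392598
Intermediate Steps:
(-28129 + 12508)*(-1310 - 17728) = -15621*(-19038) = 297392598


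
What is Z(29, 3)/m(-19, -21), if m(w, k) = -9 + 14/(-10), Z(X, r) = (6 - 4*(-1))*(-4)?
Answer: 50/13 ≈ 3.8462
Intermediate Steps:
Z(X, r) = -40 (Z(X, r) = (6 + 4)*(-4) = 10*(-4) = -40)
m(w, k) = -52/5 (m(w, k) = -9 + 14*(-⅒) = -9 - 7/5 = -52/5)
Z(29, 3)/m(-19, -21) = -40/(-52/5) = -40*(-5/52) = 50/13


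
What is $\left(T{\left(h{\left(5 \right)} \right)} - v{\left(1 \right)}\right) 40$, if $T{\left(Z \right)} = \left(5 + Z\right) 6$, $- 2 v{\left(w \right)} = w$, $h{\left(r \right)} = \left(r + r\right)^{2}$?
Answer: $25220$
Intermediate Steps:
$h{\left(r \right)} = 4 r^{2}$ ($h{\left(r \right)} = \left(2 r\right)^{2} = 4 r^{2}$)
$v{\left(w \right)} = - \frac{w}{2}$
$T{\left(Z \right)} = 30 + 6 Z$
$\left(T{\left(h{\left(5 \right)} \right)} - v{\left(1 \right)}\right) 40 = \left(\left(30 + 6 \cdot 4 \cdot 5^{2}\right) - \left(- \frac{1}{2}\right) 1\right) 40 = \left(\left(30 + 6 \cdot 4 \cdot 25\right) - - \frac{1}{2}\right) 40 = \left(\left(30 + 6 \cdot 100\right) + \frac{1}{2}\right) 40 = \left(\left(30 + 600\right) + \frac{1}{2}\right) 40 = \left(630 + \frac{1}{2}\right) 40 = \frac{1261}{2} \cdot 40 = 25220$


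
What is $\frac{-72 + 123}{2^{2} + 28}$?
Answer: $\frac{51}{32} \approx 1.5938$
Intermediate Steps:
$\frac{-72 + 123}{2^{2} + 28} = \frac{51}{4 + 28} = \frac{51}{32}$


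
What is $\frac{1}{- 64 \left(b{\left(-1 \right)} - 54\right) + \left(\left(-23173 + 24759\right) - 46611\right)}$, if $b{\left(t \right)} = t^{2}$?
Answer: $- \frac{1}{41633} \approx -2.4019 \cdot 10^{-5}$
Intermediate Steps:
$\frac{1}{- 64 \left(b{\left(-1 \right)} - 54\right) + \left(\left(-23173 + 24759\right) - 46611\right)} = \frac{1}{- 64 \left(\left(-1\right)^{2} - 54\right) + \left(\left(-23173 + 24759\right) - 46611\right)} = \frac{1}{- 64 \left(1 - 54\right) + \left(1586 - 46611\right)} = \frac{1}{\left(-64\right) \left(-53\right) - 45025} = \frac{1}{3392 - 45025} = \frac{1}{-41633} = - \frac{1}{41633}$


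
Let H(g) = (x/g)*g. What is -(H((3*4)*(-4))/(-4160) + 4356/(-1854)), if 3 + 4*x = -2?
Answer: 805273/342784 ≈ 2.3492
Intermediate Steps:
x = -5/4 (x = -¾ + (¼)*(-2) = -¾ - ½ = -5/4 ≈ -1.2500)
H(g) = -5/4 (H(g) = (-5/(4*g))*g = -5/4)
-(H((3*4)*(-4))/(-4160) + 4356/(-1854)) = -(-5/4/(-4160) + 4356/(-1854)) = -(-5/4*(-1/4160) + 4356*(-1/1854)) = -(1/3328 - 242/103) = -1*(-805273/342784) = 805273/342784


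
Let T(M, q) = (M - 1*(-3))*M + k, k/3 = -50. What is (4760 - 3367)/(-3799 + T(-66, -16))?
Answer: 1393/209 ≈ 6.6651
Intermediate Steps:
k = -150 (k = 3*(-50) = -150)
T(M, q) = -150 + M*(3 + M) (T(M, q) = (M - 1*(-3))*M - 150 = (M + 3)*M - 150 = (3 + M)*M - 150 = M*(3 + M) - 150 = -150 + M*(3 + M))
(4760 - 3367)/(-3799 + T(-66, -16)) = (4760 - 3367)/(-3799 + (-150 + (-66)² + 3*(-66))) = 1393/(-3799 + (-150 + 4356 - 198)) = 1393/(-3799 + 4008) = 1393/209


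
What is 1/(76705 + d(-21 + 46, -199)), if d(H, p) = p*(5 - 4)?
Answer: 1/76506 ≈ 1.3071e-5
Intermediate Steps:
d(H, p) = p (d(H, p) = p*1 = p)
1/(76705 + d(-21 + 46, -199)) = 1/(76705 - 199) = 1/76506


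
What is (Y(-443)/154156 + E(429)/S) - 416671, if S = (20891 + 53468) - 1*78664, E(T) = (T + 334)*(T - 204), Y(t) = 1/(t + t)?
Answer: -2333527101363577/5599870856 ≈ -4.1671e+5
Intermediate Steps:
Y(t) = 1/(2*t)
E(T) = (-204 + T)*(334 + T) (E(T) = (334 + T)*(-204 + T) = (-204 + T)*(334 + T))
S = -4305 (S = 74359 - 78664 = -4305)
(Y(-443)/154156 + E(429)/S) - 416671 = (((½)/(-443))/154156 + (-68136 + 429² + 130*429)/(-4305)) - 416671 = (((½)*(-1/443))*(1/154156) + (-68136 + 184041 + 55770)*(-1/4305)) - 416671 = (-1/886*1/154156 + 171675*(-1/4305)) - 416671 = (-1/136582216 - 1635/41) - 416671 = -223311923201/5599870856 - 416671 = -2333527101363577/5599870856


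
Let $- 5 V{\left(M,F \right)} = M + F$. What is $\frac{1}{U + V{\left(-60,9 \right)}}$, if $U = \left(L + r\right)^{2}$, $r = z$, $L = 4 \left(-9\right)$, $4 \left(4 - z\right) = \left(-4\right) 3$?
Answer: $\frac{5}{4256} \approx 0.0011748$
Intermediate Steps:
$z = 7$ ($z = 4 - \frac{\left(-4\right) 3}{4} = 4 - -3 = 4 + 3 = 7$)
$L = -36$
$V{\left(M,F \right)} = - \frac{F}{5} - \frac{M}{5}$ ($V{\left(M,F \right)} = - \frac{M + F}{5} = - \frac{F + M}{5} = - \frac{F}{5} - \frac{M}{5}$)
$r = 7$
$U = 841$ ($U = \left(-36 + 7\right)^{2} = \left(-29\right)^{2} = 841$)
$\frac{1}{U + V{\left(-60,9 \right)}} = \frac{1}{841 - - \frac{51}{5}} = \frac{1}{841 + \left(- \frac{9}{5} + 12\right)} = \frac{1}{841 + \frac{51}{5}} = \frac{1}{\frac{4256}{5}} = \frac{5}{4256}$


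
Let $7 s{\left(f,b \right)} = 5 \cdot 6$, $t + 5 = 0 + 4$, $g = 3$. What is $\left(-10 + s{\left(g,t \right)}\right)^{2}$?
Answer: $\frac{1600}{49} \approx 32.653$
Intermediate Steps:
$t = -1$ ($t = -5 + \left(0 + 4\right) = -5 + 4 = -1$)
$s{\left(f,b \right)} = \frac{30}{7}$ ($s{\left(f,b \right)} = \frac{5 \cdot 6}{7} = \frac{1}{7} \cdot 30 = \frac{30}{7}$)
$\left(-10 + s{\left(g,t \right)}\right)^{2} = \left(-10 + \frac{30}{7}\right)^{2} = \left(- \frac{40}{7}\right)^{2} = \frac{1600}{49}$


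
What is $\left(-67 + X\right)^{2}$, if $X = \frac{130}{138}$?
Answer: $\frac{20775364}{4761} \approx 4363.7$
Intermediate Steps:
$X = \frac{65}{69}$ ($X = 130 \cdot \frac{1}{138} = \frac{65}{69} \approx 0.94203$)
$\left(-67 + X\right)^{2} = \left(-67 + \frac{65}{69}\right)^{2} = \left(- \frac{4558}{69}\right)^{2} = \frac{20775364}{4761}$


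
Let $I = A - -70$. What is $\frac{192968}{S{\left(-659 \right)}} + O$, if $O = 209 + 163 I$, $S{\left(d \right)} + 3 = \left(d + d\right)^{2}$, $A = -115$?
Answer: $- \frac{12378531278}{1737121} \approx -7125.9$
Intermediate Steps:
$I = -45$ ($I = -115 - -70 = -115 + 70 = -45$)
$S{\left(d \right)} = -3 + 4 d^{2}$ ($S{\left(d \right)} = -3 + \left(d + d\right)^{2} = -3 + \left(2 d\right)^{2} = -3 + 4 d^{2}$)
$O = -7126$ ($O = 209 + 163 \left(-45\right) = 209 - 7335 = -7126$)
$\frac{192968}{S{\left(-659 \right)}} + O = \frac{192968}{-3 + 4 \left(-659\right)^{2}} - 7126 = \frac{192968}{-3 + 4 \cdot 434281} - 7126 = \frac{192968}{-3 + 1737124} - 7126 = \frac{192968}{1737121} - 7126 = - \frac{12378531278}{1737121}$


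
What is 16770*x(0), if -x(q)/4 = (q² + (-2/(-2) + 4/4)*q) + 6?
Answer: -402480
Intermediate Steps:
x(q) = -24 - 8*q - 4*q² (x(q) = -4*((q² + (-2/(-2) + 4/4)*q) + 6) = -4*((q² + (-2*(-½) + 4*(¼))*q) + 6) = -4*((q² + (1 + 1)*q) + 6) = -4*((q² + 2*q) + 6) = -4*(6 + q² + 2*q) = -24 - 8*q - 4*q²)
16770*x(0) = 16770*(-24 - 8*0 - 4*0²) = 16770*(-24 + 0 - 4*0) = 16770*(-24 + 0 + 0) = 16770*(-24) = -402480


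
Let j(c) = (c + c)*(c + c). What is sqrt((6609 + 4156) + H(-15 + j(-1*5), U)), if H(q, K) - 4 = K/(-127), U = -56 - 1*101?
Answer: 6*sqrt(4825365)/127 ≈ 103.78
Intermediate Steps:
U = -157 (U = -56 - 101 = -157)
j(c) = 4*c**2 (j(c) = (2*c)*(2*c) = 4*c**2)
H(q, K) = 4 - K/127 (H(q, K) = 4 + K/(-127) = 4 + K*(-1/127) = 4 - K/127)
sqrt((6609 + 4156) + H(-15 + j(-1*5), U)) = sqrt((6609 + 4156) + (4 - 1/127*(-157))) = sqrt(10765 + (4 + 157/127)) = sqrt(10765 + 665/127) = sqrt(1367820/127) = 6*sqrt(4825365)/127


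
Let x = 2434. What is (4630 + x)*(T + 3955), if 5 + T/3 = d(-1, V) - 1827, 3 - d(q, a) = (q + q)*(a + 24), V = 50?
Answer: -7685632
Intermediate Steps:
d(q, a) = 3 - 2*q*(24 + a) (d(q, a) = 3 - (q + q)*(a + 24) = 3 - 2*q*(24 + a))
T = -5043 (T = -15 + 3*((3 - 48*(-1) - 2*50*(-1)) - 1827) = -15 + 3*((3 + 48 + 100) - 1827) = -15 + 3*(151 - 1827) = -15 + 3*(-1676) = -15 - 5028 = -5043)
(4630 + x)*(T + 3955) = (4630 + 2434)*(-5043 + 3955) = 7064*(-1088) = -7685632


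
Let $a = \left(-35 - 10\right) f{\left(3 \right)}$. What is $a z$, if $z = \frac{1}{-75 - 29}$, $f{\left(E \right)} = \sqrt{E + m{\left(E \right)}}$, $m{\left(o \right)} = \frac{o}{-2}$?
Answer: $\frac{45 \sqrt{6}}{208} \approx 0.52994$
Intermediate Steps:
$m{\left(o \right)} = - \frac{o}{2}$ ($m{\left(o \right)} = o \left(- \frac{1}{2}\right) = - \frac{o}{2}$)
$f{\left(E \right)} = \frac{\sqrt{2} \sqrt{E}}{2}$ ($f{\left(E \right)} = \sqrt{E - \frac{E}{2}} = \sqrt{\frac{E}{2}} = \frac{\sqrt{2} \sqrt{E}}{2}$)
$a = - \frac{45 \sqrt{6}}{2}$ ($a = \left(-35 - 10\right) \frac{\sqrt{2} \sqrt{3}}{2} = - 45 \frac{\sqrt{6}}{2} = - \frac{45 \sqrt{6}}{2} \approx -55.114$)
$z = - \frac{1}{104}$ ($z = \frac{1}{-104} = - \frac{1}{104} \approx -0.0096154$)
$a z = - \frac{45 \sqrt{6}}{2} \left(- \frac{1}{104}\right) = \frac{45 \sqrt{6}}{208}$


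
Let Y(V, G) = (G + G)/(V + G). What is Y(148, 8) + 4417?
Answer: 172267/39 ≈ 4417.1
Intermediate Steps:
Y(V, G) = 2*G/(G + V) (Y(V, G) = (2*G)/(G + V) = 2*G/(G + V))
Y(148, 8) + 4417 = 2*8/(8 + 148) + 4417 = 2*8/156 + 4417 = 2*8*(1/156) + 4417 = 4/39 + 4417 = 172267/39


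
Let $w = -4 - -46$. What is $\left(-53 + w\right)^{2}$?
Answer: $121$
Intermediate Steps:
$w = 42$ ($w = -4 + 46 = 42$)
$\left(-53 + w\right)^{2} = \left(-53 + 42\right)^{2} = \left(-11\right)^{2} = 121$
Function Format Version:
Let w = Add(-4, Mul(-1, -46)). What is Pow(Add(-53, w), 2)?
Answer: 121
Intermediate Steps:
w = 42 (w = Add(-4, 46) = 42)
Pow(Add(-53, w), 2) = Pow(Add(-53, 42), 2) = Pow(-11, 2) = 121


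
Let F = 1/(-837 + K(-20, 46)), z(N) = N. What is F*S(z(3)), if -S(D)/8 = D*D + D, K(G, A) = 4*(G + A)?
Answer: 96/733 ≈ 0.13097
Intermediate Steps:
K(G, A) = 4*A + 4*G (K(G, A) = 4*(A + G) = 4*A + 4*G)
S(D) = -8*D - 8*D² (S(D) = -8*(D*D + D) = -8*(D² + D) = -8*(D + D²) = -8*D - 8*D²)
F = -1/733 (F = 1/(-837 + (4*46 + 4*(-20))) = 1/(-837 + (184 - 80)) = 1/(-837 + 104) = 1/(-733) = -1/733 ≈ -0.0013643)
F*S(z(3)) = -(-8)*3*(1 + 3)/733 = -(-8)*3*4/733 = -1/733*(-96) = 96/733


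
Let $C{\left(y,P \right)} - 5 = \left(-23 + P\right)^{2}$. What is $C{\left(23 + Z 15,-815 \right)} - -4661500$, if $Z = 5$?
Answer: $5363749$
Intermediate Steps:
$C{\left(y,P \right)} = 5 + \left(-23 + P\right)^{2}$
$C{\left(23 + Z 15,-815 \right)} - -4661500 = \left(5 + \left(-23 - 815\right)^{2}\right) - -4661500 = \left(5 + \left(-838\right)^{2}\right) + 4661500 = \left(5 + 702244\right) + 4661500 = 702249 + 4661500 = 5363749$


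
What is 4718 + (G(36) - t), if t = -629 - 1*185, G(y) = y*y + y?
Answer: 6864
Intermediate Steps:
G(y) = y + y² (G(y) = y² + y = y + y²)
t = -814 (t = -629 - 185 = -814)
4718 + (G(36) - t) = 4718 + (36*(1 + 36) - 1*(-814)) = 4718 + (36*37 + 814) = 4718 + (1332 + 814) = 4718 + 2146 = 6864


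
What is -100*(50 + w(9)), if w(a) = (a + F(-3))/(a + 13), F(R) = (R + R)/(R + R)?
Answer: -55500/11 ≈ -5045.5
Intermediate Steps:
F(R) = 1 (F(R) = (2*R)/((2*R)) = (2*R)*(1/(2*R)) = 1)
w(a) = (1 + a)/(13 + a) (w(a) = (a + 1)/(a + 13) = (1 + a)/(13 + a))
-100*(50 + w(9)) = -100*(50 + (1 + 9)/(13 + 9)) = -100*(50 + 10/22) = -100*(50 + (1/22)*10) = -100*(50 + 5/11) = -100*555/11 = -55500/11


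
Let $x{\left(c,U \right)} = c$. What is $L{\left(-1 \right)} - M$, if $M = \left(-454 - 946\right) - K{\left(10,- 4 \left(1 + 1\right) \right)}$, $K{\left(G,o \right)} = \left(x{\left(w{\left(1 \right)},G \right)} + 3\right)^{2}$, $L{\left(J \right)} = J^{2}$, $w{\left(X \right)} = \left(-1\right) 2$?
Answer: $1402$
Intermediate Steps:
$w{\left(X \right)} = -2$
$K{\left(G,o \right)} = 1$ ($K{\left(G,o \right)} = \left(-2 + 3\right)^{2} = 1^{2} = 1$)
$M = -1401$ ($M = \left(-454 - 946\right) - 1 = -1400 - 1 = -1401$)
$L{\left(-1 \right)} - M = \left(-1\right)^{2} - -1401 = 1 + 1401 = 1402$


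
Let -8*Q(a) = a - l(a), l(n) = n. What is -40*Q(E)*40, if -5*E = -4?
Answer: 0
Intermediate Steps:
E = ⅘ (E = -⅕*(-4) = ⅘ ≈ 0.80000)
Q(a) = 0 (Q(a) = -(a - a)/8 = -⅛*0 = 0)
-40*Q(E)*40 = -40*0*40 = 0*40 = 0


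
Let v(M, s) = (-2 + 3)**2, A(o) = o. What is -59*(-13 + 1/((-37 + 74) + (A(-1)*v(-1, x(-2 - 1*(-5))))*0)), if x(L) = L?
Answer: 28320/37 ≈ 765.41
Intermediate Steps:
v(M, s) = 1 (v(M, s) = 1**2 = 1)
-59*(-13 + 1/((-37 + 74) + (A(-1)*v(-1, x(-2 - 1*(-5))))*0)) = -59*(-13 + 1/((-37 + 74) - 1*1*0)) = -59*(-13 + 1/(37 - 1*0)) = -59*(-13 + 1/(37 + 0)) = -59*(-13 + 1/37) = -59*(-480/37) = 28320/37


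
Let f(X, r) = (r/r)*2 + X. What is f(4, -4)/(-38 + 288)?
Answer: 3/125 ≈ 0.024000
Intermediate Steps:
f(X, r) = 2 + X (f(X, r) = 1*2 + X = 2 + X)
f(4, -4)/(-38 + 288) = (2 + 4)/(-38 + 288) = 6/250 = (1/250)*6 = 3/125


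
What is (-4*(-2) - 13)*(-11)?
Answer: 55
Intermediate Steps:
(-4*(-2) - 13)*(-11) = (8 - 13)*(-11) = -5*(-11) = 55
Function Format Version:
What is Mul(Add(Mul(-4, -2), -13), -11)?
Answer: 55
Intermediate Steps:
Mul(Add(Mul(-4, -2), -13), -11) = Mul(Add(8, -13), -11) = Mul(-5, -11) = 55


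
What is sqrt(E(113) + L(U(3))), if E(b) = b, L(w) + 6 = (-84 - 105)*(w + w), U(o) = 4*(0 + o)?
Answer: I*sqrt(4429) ≈ 66.551*I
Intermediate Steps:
U(o) = 4*o
L(w) = -6 - 378*w (L(w) = -6 + (-84 - 105)*(w + w) = -6 - 378*w)
sqrt(E(113) + L(U(3))) = sqrt(113 + (-6 - 1512*3)) = sqrt(113 + (-6 - 378*12)) = sqrt(113 + (-6 - 4536)) = sqrt(113 - 4542) = sqrt(-4429) = I*sqrt(4429)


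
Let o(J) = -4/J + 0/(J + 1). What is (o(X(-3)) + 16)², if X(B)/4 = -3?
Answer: 2401/9 ≈ 266.78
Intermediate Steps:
X(B) = -12 (X(B) = 4*(-3) = -12)
o(J) = -4/J (o(J) = -4/J + 0/(1 + J) = -4/J + 0 = -4/J)
(o(X(-3)) + 16)² = (-4/(-12) + 16)² = (-4*(-1/12) + 16)² = (⅓ + 16)² = (49/3)² = 2401/9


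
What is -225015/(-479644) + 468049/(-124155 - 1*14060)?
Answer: -17581495121/6026726860 ≈ -2.9173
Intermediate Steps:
-225015/(-479644) + 468049/(-124155 - 1*14060) = -225015*(-1/479644) + 468049/(-124155 - 14060) = 225015/479644 + 468049/(-138215) = 225015/479644 + 468049*(-1/138215) = 225015/479644 - 468049/138215 = -17581495121/6026726860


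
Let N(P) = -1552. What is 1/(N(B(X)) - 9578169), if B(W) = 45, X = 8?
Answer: -1/9579721 ≈ -1.0439e-7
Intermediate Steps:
1/(N(B(X)) - 9578169) = 1/(-1552 - 9578169) = 1/(-9579721) = -1/9579721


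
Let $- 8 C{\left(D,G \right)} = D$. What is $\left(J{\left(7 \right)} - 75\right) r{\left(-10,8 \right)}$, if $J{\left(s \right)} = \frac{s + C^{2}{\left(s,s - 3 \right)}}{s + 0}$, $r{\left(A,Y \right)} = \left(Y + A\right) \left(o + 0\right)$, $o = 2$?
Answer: $\frac{4729}{16} \approx 295.56$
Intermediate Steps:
$C{\left(D,G \right)} = - \frac{D}{8}$
$r{\left(A,Y \right)} = 2 A + 2 Y$ ($r{\left(A,Y \right)} = \left(Y + A\right) \left(2 + 0\right) = \left(A + Y\right) 2 = 2 A + 2 Y$)
$J{\left(s \right)} = \frac{s + \frac{s^{2}}{64}}{s}$ ($J{\left(s \right)} = \frac{s + \left(- \frac{s}{8}\right)^{2}}{s + 0} = \frac{s + \frac{s^{2}}{64}}{s}$)
$\left(J{\left(7 \right)} - 75\right) r{\left(-10,8 \right)} = \left(\left(1 + \frac{1}{64} \cdot 7\right) - 75\right) \left(2 \left(-10\right) + 2 \cdot 8\right) = \left(\left(1 + \frac{7}{64}\right) - 75\right) \left(-20 + 16\right) = \left(\frac{71}{64} - 75\right) \left(-4\right) = \left(- \frac{4729}{64}\right) \left(-4\right) = \frac{4729}{16}$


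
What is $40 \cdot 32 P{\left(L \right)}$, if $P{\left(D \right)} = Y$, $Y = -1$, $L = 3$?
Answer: $-1280$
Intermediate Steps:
$P{\left(D \right)} = -1$
$40 \cdot 32 P{\left(L \right)} = 40 \cdot 32 \left(-1\right) = 1280 \left(-1\right) = -1280$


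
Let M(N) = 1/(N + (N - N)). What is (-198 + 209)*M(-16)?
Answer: -11/16 ≈ -0.68750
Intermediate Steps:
M(N) = 1/N (M(N) = 1/(N + 0) = 1/N)
(-198 + 209)*M(-16) = (-198 + 209)/(-16) = 11*(-1/16) = -11/16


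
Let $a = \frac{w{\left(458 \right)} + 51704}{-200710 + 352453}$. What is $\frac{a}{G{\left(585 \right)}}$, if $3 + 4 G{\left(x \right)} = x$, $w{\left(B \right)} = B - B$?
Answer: $\frac{103408}{44157213} \approx 0.0023418$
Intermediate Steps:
$w{\left(B \right)} = 0$
$G{\left(x \right)} = - \frac{3}{4} + \frac{x}{4}$
$a = \frac{51704}{151743}$ ($a = \frac{0 + 51704}{-200710 + 352453} = \frac{51704}{151743} \approx 0.34073$)
$\frac{a}{G{\left(585 \right)}} = \frac{51704}{151743 \left(- \frac{3}{4} + \frac{1}{4} \cdot 585\right)} = \frac{51704}{151743 \left(- \frac{3}{4} + \frac{585}{4}\right)} = \frac{51704}{151743 \cdot \frac{291}{2}} = \frac{51704}{151743} \cdot \frac{2}{291} = \frac{103408}{44157213}$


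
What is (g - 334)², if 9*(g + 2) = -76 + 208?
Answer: 929296/9 ≈ 1.0326e+5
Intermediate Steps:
g = 38/3 (g = -2 + (-76 + 208)/9 = -2 + (⅑)*132 = -2 + 44/3 = 38/3 ≈ 12.667)
(g - 334)² = (38/3 - 334)² = (-964/3)² = 929296/9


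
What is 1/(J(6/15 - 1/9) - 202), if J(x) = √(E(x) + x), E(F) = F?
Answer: -4545/918077 - 3*√130/1836154 ≈ -0.0049692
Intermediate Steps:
J(x) = √2*√x (J(x) = √(x + x) = √(2*x) = √2*√x)
1/(J(6/15 - 1/9) - 202) = 1/(√2*√(6/15 - 1/9) - 202) = 1/(√2*√(6*(1/15) - 1*⅑) - 202) = 1/(√2*√(⅖ - ⅑) - 202) = 1/(√2*√(13/45) - 202) = 1/(√2*(√65/15) - 202) = 1/(√130/15 - 202) = 1/(-202 + √130/15)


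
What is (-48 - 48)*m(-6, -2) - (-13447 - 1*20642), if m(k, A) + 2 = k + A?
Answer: 35049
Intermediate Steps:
m(k, A) = -2 + A + k (m(k, A) = -2 + (k + A) = -2 + (A + k) = -2 + A + k)
(-48 - 48)*m(-6, -2) - (-13447 - 1*20642) = (-48 - 48)*(-2 - 2 - 6) - (-13447 - 1*20642) = -96*(-10) - (-13447 - 20642) = 960 - 1*(-34089) = 960 + 34089 = 35049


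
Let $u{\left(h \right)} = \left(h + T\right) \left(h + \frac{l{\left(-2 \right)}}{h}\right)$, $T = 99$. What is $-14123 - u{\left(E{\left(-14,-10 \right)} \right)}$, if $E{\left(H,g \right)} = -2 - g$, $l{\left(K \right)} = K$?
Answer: $- \frac{59809}{4} \approx -14952.0$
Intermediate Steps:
$u{\left(h \right)} = \left(99 + h\right) \left(h - \frac{2}{h}\right)$ ($u{\left(h \right)} = \left(h + 99\right) \left(h - \frac{2}{h}\right) = \left(99 + h\right) \left(h - \frac{2}{h}\right)$)
$-14123 - u{\left(E{\left(-14,-10 \right)} \right)} = -14123 - \left(-2 + \left(-2 - -10\right)^{2} - \frac{198}{-2 - -10} + 99 \left(-2 - -10\right)\right) = -14123 - \left(-2 + \left(-2 + 10\right)^{2} - \frac{198}{-2 + 10} + 99 \left(-2 + 10\right)\right) = -14123 - \left(-2 + 8^{2} - \frac{198}{8} + 99 \cdot 8\right) = -14123 - \left(-2 + 64 - \frac{99}{4} + 792\right) = -14123 - \frac{3317}{4} = - \frac{59809}{4}$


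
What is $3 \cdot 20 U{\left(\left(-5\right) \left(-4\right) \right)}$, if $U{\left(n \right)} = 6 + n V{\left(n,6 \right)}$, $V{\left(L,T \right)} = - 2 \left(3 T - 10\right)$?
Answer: $-18840$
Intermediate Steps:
$V{\left(L,T \right)} = 20 - 6 T$ ($V{\left(L,T \right)} = - 2 \left(3 T - 10\right) = - 2 \left(-10 + 3 T\right) = 20 - 6 T$)
$U{\left(n \right)} = 6 - 16 n$ ($U{\left(n \right)} = 6 + n \left(20 - 36\right) = 6 + n \left(-16\right) = 6 - 16 n$)
$3 \cdot 20 U{\left(\left(-5\right) \left(-4\right) \right)} = 3 \cdot 20 \left(6 - 16 \left(\left(-5\right) \left(-4\right)\right)\right) = 60 \left(6 - 320\right) = 60 \left(-314\right) = -18840$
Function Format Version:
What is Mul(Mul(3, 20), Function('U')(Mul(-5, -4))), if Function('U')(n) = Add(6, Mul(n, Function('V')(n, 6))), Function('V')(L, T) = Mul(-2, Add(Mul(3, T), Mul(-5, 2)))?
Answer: -18840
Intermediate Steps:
Function('V')(L, T) = Add(20, Mul(-6, T)) (Function('V')(L, T) = Mul(-2, Add(Mul(3, T), -10)) = Mul(-2, Add(-10, Mul(3, T))) = Add(20, Mul(-6, T)))
Function('U')(n) = Add(6, Mul(-16, n)) (Function('U')(n) = Add(6, Mul(n, Add(20, Mul(-6, 6)))) = Add(6, Mul(n, Add(20, -36))) = Add(6, Mul(n, -16)) = Add(6, Mul(-16, n)))
Mul(Mul(3, 20), Function('U')(Mul(-5, -4))) = Mul(Mul(3, 20), Add(6, Mul(-16, Mul(-5, -4)))) = Mul(60, Add(6, Mul(-16, 20))) = Mul(60, Add(6, -320)) = Mul(60, -314) = -18840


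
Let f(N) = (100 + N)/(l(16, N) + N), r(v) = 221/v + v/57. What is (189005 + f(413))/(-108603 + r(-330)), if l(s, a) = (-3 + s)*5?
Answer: -283231270905/162754532851 ≈ -1.7402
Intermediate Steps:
r(v) = 221/v + v/57 (r(v) = 221/v + v*(1/57) = 221/v + v/57)
l(s, a) = -15 + 5*s
f(N) = (100 + N)/(65 + N) (f(N) = (100 + N)/((-15 + 5*16) + N) = (100 + N)/((-15 + 80) + N) = (100 + N)/(65 + N))
(189005 + f(413))/(-108603 + r(-330)) = (189005 + (100 + 413)/(65 + 413))/(-108603 + (221/(-330) + (1/57)*(-330))) = (189005 + 513/478)/(-108603 + (221*(-1/330) - 110/19)) = (189005 + (1/478)*513)/(-108603 + (-221/330 - 110/19)) = (189005 + 513/478)/(-108603 - 40499/6270) = 90344903/(478*(-680981309/6270)) = (90344903/478)*(-6270/680981309) = -283231270905/162754532851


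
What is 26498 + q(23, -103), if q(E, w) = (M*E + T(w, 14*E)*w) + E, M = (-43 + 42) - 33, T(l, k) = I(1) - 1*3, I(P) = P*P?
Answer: 25945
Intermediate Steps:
I(P) = P**2
T(l, k) = -2 (T(l, k) = 1**2 - 1*3 = 1 - 3 = -2)
M = -34 (M = -1 - 33 = -34)
q(E, w) = -33*E - 2*w (q(E, w) = (-34*E - 2*w) + E = -33*E - 2*w)
26498 + q(23, -103) = 26498 + (-33*23 - 2*(-103)) = 26498 + (-759 + 206) = 26498 - 553 = 25945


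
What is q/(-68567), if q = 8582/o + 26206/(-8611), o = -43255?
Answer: 1207440132/25539068552435 ≈ 4.7278e-5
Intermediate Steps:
q = -1207440132/372468805 (q = 8582/(-43255) + 26206/(-8611) = 8582*(-1/43255) + 26206*(-1/8611) = -8582/43255 - 26206/8611 = -1207440132/372468805 ≈ -3.2417)
q/(-68567) = -1207440132/372468805/(-68567) = -1207440132/372468805*(-1/68567) = 1207440132/25539068552435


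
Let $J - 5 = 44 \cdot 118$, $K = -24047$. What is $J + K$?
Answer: $-18850$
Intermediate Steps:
$J = 5197$ ($J = 5 + 44 \cdot 118 = 5 + 5192 = 5197$)
$J + K = 5197 - 24047 = -18850$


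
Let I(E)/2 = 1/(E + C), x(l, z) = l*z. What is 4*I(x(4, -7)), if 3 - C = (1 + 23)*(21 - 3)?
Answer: -8/457 ≈ -0.017505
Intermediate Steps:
C = -429 (C = 3 - (1 + 23)*(21 - 3) = 3 - 24*18 = 3 - 1*432 = 3 - 432 = -429)
I(E) = 2/(-429 + E) (I(E) = 2/(E - 429) = 2/(-429 + E))
4*I(x(4, -7)) = 4*(2/(-429 + 4*(-7))) = 4*(2/(-429 - 28)) = 4*(2/(-457)) = 4*(2*(-1/457)) = 4*(-2/457) = -8/457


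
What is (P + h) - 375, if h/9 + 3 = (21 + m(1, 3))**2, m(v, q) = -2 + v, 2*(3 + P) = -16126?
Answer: -4868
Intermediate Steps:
P = -8066 (P = -3 + (1/2)*(-16126) = -3 - 8063 = -8066)
h = 3573 (h = -27 + 9*(21 + (-2 + 1))**2 = -27 + 9*(21 - 1)**2 = -27 + 9*20**2 = -27 + 9*400 = -27 + 3600 = 3573)
(P + h) - 375 = (-8066 + 3573) - 375 = -4493 - 375 = -4868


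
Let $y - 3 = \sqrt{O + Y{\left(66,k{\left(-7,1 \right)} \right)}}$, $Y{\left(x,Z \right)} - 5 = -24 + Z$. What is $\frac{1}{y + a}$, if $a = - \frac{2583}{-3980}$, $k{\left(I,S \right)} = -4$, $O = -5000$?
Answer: $\frac{57801540}{79777246729} - \frac{15840400 i \sqrt{5023}}{79777246729} \approx 0.00072454 - 0.014072 i$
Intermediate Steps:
$Y{\left(x,Z \right)} = -19 + Z$ ($Y{\left(x,Z \right)} = 5 + \left(-24 + Z\right) = -19 + Z$)
$a = \frac{2583}{3980}$ ($a = \left(-2583\right) \left(- \frac{1}{3980}\right) = \frac{2583}{3980} \approx 0.64899$)
$y = 3 + i \sqrt{5023}$ ($y = 3 + \sqrt{-5000 - 23} = 3 + \sqrt{-5023} = 3 + i \sqrt{5023} \approx 3.0 + 70.873 i$)
$\frac{1}{y + a} = \frac{1}{\left(3 + i \sqrt{5023}\right) + \frac{2583}{3980}} = \frac{1}{\frac{14523}{3980} + i \sqrt{5023}}$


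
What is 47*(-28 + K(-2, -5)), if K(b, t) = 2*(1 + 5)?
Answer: -752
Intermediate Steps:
K(b, t) = 12 (K(b, t) = 2*6 = 12)
47*(-28 + K(-2, -5)) = 47*(-28 + 12) = 47*(-16) = -752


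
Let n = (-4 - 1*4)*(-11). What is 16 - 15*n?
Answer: -1304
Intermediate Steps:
n = 88 (n = (-4 - 4)*(-11) = -8*(-11) = 88)
16 - 15*n = 16 - 15*88 = 16 - 1320 = -1304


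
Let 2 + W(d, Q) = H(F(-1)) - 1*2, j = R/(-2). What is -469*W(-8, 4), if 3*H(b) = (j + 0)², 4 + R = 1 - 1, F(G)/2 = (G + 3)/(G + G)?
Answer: 3752/3 ≈ 1250.7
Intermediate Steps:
F(G) = (3 + G)/G (F(G) = 2*((G + 3)/(G + G)) = 2*((3 + G)/((2*G))) = 2*((3 + G)*(1/(2*G))) = 2*((3 + G)/(2*G)) = (3 + G)/G)
R = -4 (R = -4 + (1 - 1) = -4 + 0 = -4)
j = 2 (j = -4/(-2) = -4*(-½) = 2)
H(b) = 4/3 (H(b) = (2 + 0)²/3 = (⅓)*2² = (⅓)*4 = 4/3)
W(d, Q) = -8/3 (W(d, Q) = -2 + (4/3 - 1*2) = -2 + (4/3 - 2) = -2 - ⅔ = -8/3)
-469*W(-8, 4) = -469*(-8/3) = 3752/3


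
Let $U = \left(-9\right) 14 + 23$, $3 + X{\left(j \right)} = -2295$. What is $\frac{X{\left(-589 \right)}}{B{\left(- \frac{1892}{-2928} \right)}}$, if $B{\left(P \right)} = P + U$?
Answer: $\frac{1682136}{74923} \approx 22.452$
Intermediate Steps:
$X{\left(j \right)} = -2298$ ($X{\left(j \right)} = -3 - 2295 = -2298$)
$U = -103$ ($U = -126 + 23 = -103$)
$B{\left(P \right)} = -103 + P$ ($B{\left(P \right)} = P - 103 = -103 + P$)
$\frac{X{\left(-589 \right)}}{B{\left(- \frac{1892}{-2928} \right)}} = - \frac{2298}{-103 - \frac{1892}{-2928}} = - \frac{2298}{-103 - - \frac{473}{732}} = - \frac{2298}{-103 + \frac{473}{732}} = - \frac{2298}{- \frac{74923}{732}} = \left(-2298\right) \left(- \frac{732}{74923}\right) = \frac{1682136}{74923}$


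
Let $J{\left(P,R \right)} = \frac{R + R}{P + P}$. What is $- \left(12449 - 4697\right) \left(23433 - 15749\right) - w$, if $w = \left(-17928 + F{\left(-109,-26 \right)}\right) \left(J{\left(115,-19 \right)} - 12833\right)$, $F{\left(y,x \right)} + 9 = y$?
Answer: $- \frac{33482671764}{115} \approx -2.9115 \cdot 10^{8}$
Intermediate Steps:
$F{\left(y,x \right)} = -9 + y$
$J{\left(P,R \right)} = \frac{R}{P}$ ($J{\left(P,R \right)} = \frac{2 R}{2 P} = 2 R \frac{1}{2 P} = \frac{R}{P}$)
$w = \frac{26632539444}{115}$ ($w = \left(-17928 - 118\right) \left(- \frac{19}{115} - 12833\right) = \left(-17928 - 118\right) \left(\left(-19\right) \frac{1}{115} - 12833\right) = - 18046 \left(- \frac{19}{115} - 12833\right) = \left(-18046\right) \left(- \frac{1475814}{115}\right) = \frac{26632539444}{115} \approx 2.3159 \cdot 10^{8}$)
$- \left(12449 - 4697\right) \left(23433 - 15749\right) - w = - \left(12449 - 4697\right) \left(23433 - 15749\right) - \frac{26632539444}{115} = - 7752 \cdot 7684 - \frac{26632539444}{115} = \left(-1\right) 59566368 - \frac{26632539444}{115} = -59566368 - \frac{26632539444}{115} = - \frac{33482671764}{115}$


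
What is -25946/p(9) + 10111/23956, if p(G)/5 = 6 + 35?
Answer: -619489621/4910980 ≈ -126.14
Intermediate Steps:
p(G) = 205 (p(G) = 5*(6 + 35) = 5*41 = 205)
-25946/p(9) + 10111/23956 = -25946/205 + 10111/23956 = -619489621/4910980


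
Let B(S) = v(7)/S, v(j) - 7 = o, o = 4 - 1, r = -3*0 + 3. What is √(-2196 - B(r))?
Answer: I*√19794/3 ≈ 46.897*I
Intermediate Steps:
r = 3 (r = 0 + 3 = 3)
o = 3
v(j) = 10 (v(j) = 7 + 3 = 10)
B(S) = 10/S
√(-2196 - B(r)) = √(-2196 - 10/3) = √(-6598/3) = I*√19794/3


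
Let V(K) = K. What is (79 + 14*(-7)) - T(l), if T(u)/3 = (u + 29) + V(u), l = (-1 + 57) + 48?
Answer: -730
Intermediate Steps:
l = 104 (l = 56 + 48 = 104)
T(u) = 87 + 6*u (T(u) = 3*((u + 29) + u) = 3*((29 + u) + u) = 3*(29 + 2*u) = 87 + 6*u)
(79 + 14*(-7)) - T(l) = (79 + 14*(-7)) - (87 + 6*104) = (79 - 98) - (87 + 624) = -19 - 1*711 = -19 - 711 = -730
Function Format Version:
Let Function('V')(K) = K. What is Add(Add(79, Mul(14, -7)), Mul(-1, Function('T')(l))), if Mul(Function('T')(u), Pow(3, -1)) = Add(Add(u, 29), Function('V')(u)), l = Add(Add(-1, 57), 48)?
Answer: -730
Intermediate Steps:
l = 104 (l = Add(56, 48) = 104)
Function('T')(u) = Add(87, Mul(6, u)) (Function('T')(u) = Mul(3, Add(Add(u, 29), u)) = Mul(3, Add(Add(29, u), u)) = Mul(3, Add(29, Mul(2, u))) = Add(87, Mul(6, u)))
Add(Add(79, Mul(14, -7)), Mul(-1, Function('T')(l))) = Add(Add(79, Mul(14, -7)), Mul(-1, Add(87, Mul(6, 104)))) = Add(Add(79, -98), Mul(-1, Add(87, 624))) = Add(-19, Mul(-1, 711)) = Add(-19, -711) = -730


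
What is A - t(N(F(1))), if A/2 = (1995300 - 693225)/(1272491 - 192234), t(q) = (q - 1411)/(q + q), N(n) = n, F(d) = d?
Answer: 764185335/1080257 ≈ 707.41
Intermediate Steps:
t(q) = (-1411 + q)/(2*q) (t(q) = (-1411 + q)/((2*q)) = (-1411 + q)*(1/(2*q)) = (-1411 + q)/(2*q))
A = 2604150/1080257 (A = 2*((1995300 - 693225)/(1272491 - 192234)) = 2*(1302075/1080257) = 2604150/1080257 ≈ 2.4107)
A - t(N(F(1))) = 2604150/1080257 - (-1411 + 1)/(2*1) = 2604150/1080257 - (-1410)/2 = 2604150/1080257 - 1*(-705) = 2604150/1080257 + 705 = 764185335/1080257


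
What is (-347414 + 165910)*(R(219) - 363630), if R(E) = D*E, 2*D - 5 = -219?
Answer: 70253482752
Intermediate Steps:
D = -107 (D = 5/2 + (1/2)*(-219) = 5/2 - 219/2 = -107)
R(E) = -107*E
(-347414 + 165910)*(R(219) - 363630) = (-347414 + 165910)*(-107*219 - 363630) = -181504*(-23433 - 363630) = -181504*(-387063) = 70253482752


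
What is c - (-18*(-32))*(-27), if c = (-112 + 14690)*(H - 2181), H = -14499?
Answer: -243145488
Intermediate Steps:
c = -243161040 (c = (-112 + 14690)*(-14499 - 2181) = 14578*(-16680) = -243161040)
c - (-18*(-32))*(-27) = -243161040 - (-18*(-32))*(-27) = -243161040 - 576*(-27) = -243161040 - 1*(-15552) = -243161040 + 15552 = -243145488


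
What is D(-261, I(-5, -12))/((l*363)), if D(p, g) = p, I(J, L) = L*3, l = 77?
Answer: -87/9317 ≈ -0.0093378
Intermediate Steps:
I(J, L) = 3*L
D(-261, I(-5, -12))/((l*363)) = -261/(77*363) = -261/27951 = -261*1/27951 = -87/9317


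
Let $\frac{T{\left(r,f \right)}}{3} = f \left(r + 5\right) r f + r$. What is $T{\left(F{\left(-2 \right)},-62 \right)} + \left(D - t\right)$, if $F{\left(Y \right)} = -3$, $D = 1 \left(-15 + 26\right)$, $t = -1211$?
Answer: $-67979$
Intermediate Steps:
$D = 11$ ($D = 1 \cdot 11 = 11$)
$T{\left(r,f \right)} = 3 r + 3 r f^{2} \left(5 + r\right)$ ($T{\left(r,f \right)} = 3 \left(f \left(r + 5\right) r f + r\right) = 3 \left(f \left(5 + r\right) r f + r\right) = 3 \left(f r \left(5 + r\right) f + r\right) = 3 \left(r f^{2} \left(5 + r\right) + r\right) = 3 \left(r + r f^{2} \left(5 + r\right)\right) = 3 r + 3 r f^{2} \left(5 + r\right)$)
$T{\left(F{\left(-2 \right)},-62 \right)} + \left(D - t\right) = 3 \left(-3\right) \left(1 + 5 \left(-62\right)^{2} - 3 \left(-62\right)^{2}\right) + \left(11 - -1211\right) = 3 \left(-3\right) \left(1 + 5 \cdot 3844 - 11532\right) + \left(11 + 1211\right) = 3 \left(-3\right) \left(1 + 19220 - 11532\right) + 1222 = 3 \left(-3\right) 7689 + 1222 = -69201 + 1222 = -67979$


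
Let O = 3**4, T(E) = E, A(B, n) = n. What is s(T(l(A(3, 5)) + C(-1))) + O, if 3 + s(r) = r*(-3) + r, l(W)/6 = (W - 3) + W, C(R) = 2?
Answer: -10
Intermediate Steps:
l(W) = -18 + 12*W (l(W) = 6*((W - 3) + W) = 6*((-3 + W) + W) = 6*(-3 + 2*W) = -18 + 12*W)
s(r) = -3 - 2*r (s(r) = -3 + (r*(-3) + r) = -3 + (-3*r + r) = -3 - 2*r)
O = 81
s(T(l(A(3, 5)) + C(-1))) + O = (-3 - 2*((-18 + 12*5) + 2)) + 81 = (-3 - 2*((-18 + 60) + 2)) + 81 = (-3 - 2*(42 + 2)) + 81 = (-3 - 2*44) + 81 = (-3 - 88) + 81 = -91 + 81 = -10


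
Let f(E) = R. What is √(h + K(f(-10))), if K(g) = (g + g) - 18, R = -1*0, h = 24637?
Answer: √24619 ≈ 156.90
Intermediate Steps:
R = 0
f(E) = 0
K(g) = -18 + 2*g (K(g) = 2*g - 18 = -18 + 2*g)
√(h + K(f(-10))) = √(24637 + (-18 + 2*0)) = √(24637 + (-18 + 0)) = √(24637 - 18) = √24619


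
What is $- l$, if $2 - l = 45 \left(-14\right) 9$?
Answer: $-5672$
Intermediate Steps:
$l = 5672$ ($l = 2 - 45 \left(-14\right) 9 = 2 - \left(-630\right) 9 = 2 - -5670 = 2 + 5670 = 5672$)
$- l = \left(-1\right) 5672 = -5672$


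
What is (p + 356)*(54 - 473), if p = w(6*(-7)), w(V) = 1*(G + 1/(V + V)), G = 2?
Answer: -12599749/84 ≈ -1.5000e+5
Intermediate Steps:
w(V) = 2 + 1/(2*V) (w(V) = 1*(2 + 1/(V + V)) = 1*(2 + 1/(2*V)) = 2 + 1/(2*V))
p = 167/84 (p = 2 + 1/(2*((6*(-7)))) = 2 + (1/2)/(-42) = 2 + (1/2)*(-1/42) = 2 - 1/84 = 167/84 ≈ 1.9881)
(p + 356)*(54 - 473) = (167/84 + 356)*(54 - 473) = (30071/84)*(-419) = -12599749/84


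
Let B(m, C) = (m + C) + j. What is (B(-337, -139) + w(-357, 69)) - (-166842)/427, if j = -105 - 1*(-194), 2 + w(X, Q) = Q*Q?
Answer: 2033686/427 ≈ 4762.7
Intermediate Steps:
w(X, Q) = -2 + Q² (w(X, Q) = -2 + Q*Q = -2 + Q²)
j = 89 (j = -105 + 194 = 89)
B(m, C) = 89 + C + m (B(m, C) = (m + C) + 89 = (C + m) + 89 = 89 + C + m)
(B(-337, -139) + w(-357, 69)) - (-166842)/427 = ((89 - 139 - 337) + (-2 + 69²)) - (-166842)/427 = (-387 + (-2 + 4761)) - (-166842)/427 = (-387 + 4759) - 403*(-414/427) = 4372 + 166842/427 = 2033686/427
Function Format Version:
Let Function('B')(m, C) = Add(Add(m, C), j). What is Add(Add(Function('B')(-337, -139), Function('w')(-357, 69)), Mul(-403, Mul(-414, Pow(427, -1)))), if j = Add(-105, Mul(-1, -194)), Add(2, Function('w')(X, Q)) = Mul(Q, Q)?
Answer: Rational(2033686, 427) ≈ 4762.7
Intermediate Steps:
Function('w')(X, Q) = Add(-2, Pow(Q, 2)) (Function('w')(X, Q) = Add(-2, Mul(Q, Q)) = Add(-2, Pow(Q, 2)))
j = 89 (j = Add(-105, 194) = 89)
Function('B')(m, C) = Add(89, C, m) (Function('B')(m, C) = Add(Add(m, C), 89) = Add(Add(C, m), 89) = Add(89, C, m))
Add(Add(Function('B')(-337, -139), Function('w')(-357, 69)), Mul(-403, Mul(-414, Pow(427, -1)))) = Add(Add(Add(89, -139, -337), Add(-2, Pow(69, 2))), Mul(-403, Mul(-414, Pow(427, -1)))) = Add(Add(-387, Add(-2, 4761)), Mul(-403, Mul(-414, Rational(1, 427)))) = Add(Add(-387, 4759), Mul(-403, Rational(-414, 427))) = Add(4372, Rational(166842, 427)) = Rational(2033686, 427)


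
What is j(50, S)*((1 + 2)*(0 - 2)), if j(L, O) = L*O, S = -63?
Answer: 18900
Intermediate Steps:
j(50, S)*((1 + 2)*(0 - 2)) = (50*(-63))*((1 + 2)*(0 - 2)) = -9450*(-2) = -3150*(-6) = 18900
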